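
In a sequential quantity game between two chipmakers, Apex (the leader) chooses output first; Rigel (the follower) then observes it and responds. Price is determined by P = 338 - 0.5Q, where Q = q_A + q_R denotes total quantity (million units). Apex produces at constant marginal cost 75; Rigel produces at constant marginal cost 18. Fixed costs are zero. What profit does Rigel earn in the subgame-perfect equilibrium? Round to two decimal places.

The follower Rigel best-responds to any q_A: π_R = (338 - 0.5Q)q_R - 18q_R.
Follower FOC: 320 - (1/2)q_A - q_R = 0, so q_R(q_A) = (320 - (1/2)q_A).
Apex substitutes q_R(q_A) into its own profit: π_A = q_A(338 - (1/2)q_A - (320 - (1/2)q_A)/2) - 75q_A = (178 - (1/4)q_A)q_A - 75q_A.
The leader's first-order condition 103 - (1/2)q_A = 0 yields q_A = 206.
Then q_R = (320 - (1/2)·206) = 217.
Price P = 338 - (1/2)·423 = 253/2.
Rigel's profit: (253/2 - 18)·217 = 23544.5000.

23544.50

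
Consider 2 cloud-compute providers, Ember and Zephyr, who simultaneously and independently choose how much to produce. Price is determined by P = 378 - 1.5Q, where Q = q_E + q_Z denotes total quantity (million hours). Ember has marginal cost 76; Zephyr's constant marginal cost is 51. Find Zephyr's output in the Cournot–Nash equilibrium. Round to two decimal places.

Ember's profit: π_E = (378 - 1.5Q)q_E - (76q_E). Setting ∂π_E/∂q_E = 0: 302 - 3q_E - (3/2)(q_Z) = 0.
Zephyr's first-order condition: 327 - 3q_Z - (3/2)(q_E) = 0.
So q_E = (302 - (3/2)q_Z)/3 and q_Z = (327 - (3/2)q_E)/3.
Solving the pair: q_E = 554/9, q_Z = 704/9.

78.22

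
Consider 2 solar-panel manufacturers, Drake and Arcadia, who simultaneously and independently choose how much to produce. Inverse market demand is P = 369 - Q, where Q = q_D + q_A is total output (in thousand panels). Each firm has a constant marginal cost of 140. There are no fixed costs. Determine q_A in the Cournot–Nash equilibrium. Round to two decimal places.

76.33

Each firm earns π_i = (369 - Q)q_i - 140q_i.
First-order condition (treating rivals' output as given): 229 - 2q_i - q_j = 0.
With identical firms every q_j equals q_i, so q_j = q_i and 229 = 3q_i, giving q_i = 229/3.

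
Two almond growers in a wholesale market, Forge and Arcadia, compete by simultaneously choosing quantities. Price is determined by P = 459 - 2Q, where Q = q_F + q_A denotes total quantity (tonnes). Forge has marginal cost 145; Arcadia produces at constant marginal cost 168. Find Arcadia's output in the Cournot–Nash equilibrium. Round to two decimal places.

Forge's profit: π_F = (459 - 2Q)q_F - (145q_F). Setting ∂π_F/∂q_F = 0: 314 - 4q_F - 2(q_A) = 0.
Arcadia's first-order condition: 291 - 4q_A - 2(q_F) = 0.
Best responses: q_F = (314 - 2q_A)/4, q_A = (291 - 2q_F)/4.
Substituting one into the other gives q_F = 337/6 and q_A = 134/3.

44.67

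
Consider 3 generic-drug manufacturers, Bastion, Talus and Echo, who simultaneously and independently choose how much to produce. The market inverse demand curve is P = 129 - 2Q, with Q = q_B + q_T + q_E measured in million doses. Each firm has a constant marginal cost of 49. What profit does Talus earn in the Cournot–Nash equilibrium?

200

Each firm earns π_i = (129 - 2Q)q_i - 49q_i.
First-order condition (treating rivals' output as given): 80 - 4q_i - 2·Σ_{j≠i} q_j = 0.
By symmetry each firm produces the same amount; substituting Σ_{j≠i} q_j = 2q_i yields q_i = 80/8 = 10.
Price P = 129 - 2·30 = 69.
Talus's profit: (69 - 49)·10 = 200.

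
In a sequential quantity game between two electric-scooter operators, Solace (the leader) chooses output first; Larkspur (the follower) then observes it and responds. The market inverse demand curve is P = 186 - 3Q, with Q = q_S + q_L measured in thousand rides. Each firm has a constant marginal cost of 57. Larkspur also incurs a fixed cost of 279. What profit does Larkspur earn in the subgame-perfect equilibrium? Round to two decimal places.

Solve by backward induction. Given q_S, the follower Larkspur maximises π_L = (186 - 3q_S - 3q_L)q_L - 57q_L.
Setting the follower's marginal profit to zero, 129 - 3q_S - 6q_L = 0, i.e. q_L = (129 - 3q_S)/6.
The leader anticipates this reaction. Substituting into P = 186 - 3Q gives P = 243/2 - (3/2)q_S, so π_S = (243/2 - (3/2)q_S)q_S - 57q_S.
Leader FOC: 129/2 - 3q_S = 0, so q_S = 43/2.
Then q_L = (129 - 3·(43/2))/6 = 43/4.
Price P = 186 - 3·(129/4) = 357/4.
Larkspur's profit: (357/4 - 57)·(43/4) - 279 = 1083/16.

67.69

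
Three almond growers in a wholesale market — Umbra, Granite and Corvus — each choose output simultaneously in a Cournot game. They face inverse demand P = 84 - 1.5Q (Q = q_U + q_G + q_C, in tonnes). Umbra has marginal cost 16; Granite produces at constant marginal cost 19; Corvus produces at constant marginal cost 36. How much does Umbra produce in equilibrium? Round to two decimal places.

15.17

Umbra's profit: π_U = (84 - 1.5Q)q_U - (16q_U). Setting ∂π_U/∂q_U = 0: 68 - 3q_U - (3/2)(q_G + q_C) = 0.
Granite's profit: π_G = (84 - 1.5Q)q_G - (19q_G). Setting ∂π_G/∂q_G = 0: 65 - 3q_G - (3/2)(q_U + q_C) = 0.
Corvus's profit: π_C = (84 - 1.5Q)q_C - (36q_C). Setting ∂π_C/∂q_C = 0: 48 - 3q_C - (3/2)(q_U + q_G) = 0.
Adding the 3 first-order conditions: 181 − 6Q = 0, so Q = 181/6.
Back-substituting: q_U = (68 − 181/4)/(3/2) = 91/6, q_G = (65 − 181/4)/(3/2) = 79/6, q_C = (48 − 181/4)/(3/2) = 11/6.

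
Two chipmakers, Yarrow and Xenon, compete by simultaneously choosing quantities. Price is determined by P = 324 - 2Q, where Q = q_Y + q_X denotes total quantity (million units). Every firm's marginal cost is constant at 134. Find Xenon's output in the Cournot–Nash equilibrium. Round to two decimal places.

31.67

Each firm earns π_i = (324 - 2Q)q_i - 134q_i.
Setting ∂π_i/∂q_i = 0 with rivals' quantities fixed: 190 - 4q_i - 2q_j = 0.
With identical firms every q_j equals q_i, so q_j = q_i and 190 = 6q_i, giving q_i = 95/3.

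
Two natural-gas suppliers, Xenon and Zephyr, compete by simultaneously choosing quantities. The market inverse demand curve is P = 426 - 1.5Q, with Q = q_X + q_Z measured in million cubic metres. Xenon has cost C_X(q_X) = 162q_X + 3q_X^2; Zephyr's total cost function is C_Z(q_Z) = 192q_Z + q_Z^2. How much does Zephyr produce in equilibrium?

40

Xenon's profit: π_X = (426 - 1.5Q)q_X - (162q_X + 3q_X²). Setting ∂π_X/∂q_X = 0: 264 - 9q_X - (3/2)(q_Z) = 0.
Zephyr's first-order condition: 234 - 5q_Z - (3/2)(q_X) = 0.
Rearranging gives the reaction functions q_X = (264 - (3/2)q_Z)/9 and q_Z = (234 - (3/2)q_X)/5.
Solving the pair: q_X = 68/3, q_Z = 40.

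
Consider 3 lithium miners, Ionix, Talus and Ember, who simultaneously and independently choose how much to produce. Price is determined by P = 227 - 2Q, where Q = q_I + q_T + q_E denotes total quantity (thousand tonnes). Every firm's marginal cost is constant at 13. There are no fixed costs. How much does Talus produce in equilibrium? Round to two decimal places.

26.75

A representative firm's profit is π_i = q_i(227 - 2Q) - 13q_i.
First-order condition (treating rivals' output as given): 214 - 4q_i - 2·Σ_{j≠i} q_j = 0.
By symmetry each firm produces the same amount; substituting Σ_{j≠i} q_j = 2q_i yields q_i = 214/8 = 107/4.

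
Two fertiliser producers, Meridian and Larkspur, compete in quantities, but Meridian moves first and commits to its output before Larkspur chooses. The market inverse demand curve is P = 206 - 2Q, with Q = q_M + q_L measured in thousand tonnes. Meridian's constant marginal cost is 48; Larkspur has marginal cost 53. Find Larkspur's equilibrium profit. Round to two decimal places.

639.03

The follower Larkspur best-responds to any q_M: π_L = (206 - 2Q)q_L - 53q_L.
Setting the follower's marginal profit to zero, 153 - 2q_M - 4q_L = 0, i.e. q_L = (153 - 2q_M)/4.
The leader anticipates this reaction. Substituting into P = 206 - 2Q gives P = 259/2 - q_M, so π_M = (259/2 - q_M)q_M - 48q_M.
The leader's first-order condition 163/2 - 2q_M = 0 yields q_M = 163/4.
Then q_L = (153 - 2·(163/4))/4 = 143/8.
Price P = 206 - 2·(469/8) = 355/4.
Larkspur's profit: (355/4 - 53)·(143/8) = 639.0313.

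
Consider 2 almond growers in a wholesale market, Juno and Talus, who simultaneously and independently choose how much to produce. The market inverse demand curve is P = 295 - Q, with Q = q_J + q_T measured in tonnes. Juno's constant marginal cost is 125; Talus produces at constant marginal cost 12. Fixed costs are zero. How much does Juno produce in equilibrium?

19

Juno's profit: π_J = (295 - Q)q_J - (125q_J). Setting ∂π_J/∂q_J = 0: 170 - 2q_J - (q_T) = 0.
Talus's first-order condition: 283 - 2q_T - (q_J) = 0.
So q_J = (170 - q_T)/2 and q_T = (283 - q_J)/2.
Substituting one into the other gives q_J = 19 and q_T = 132.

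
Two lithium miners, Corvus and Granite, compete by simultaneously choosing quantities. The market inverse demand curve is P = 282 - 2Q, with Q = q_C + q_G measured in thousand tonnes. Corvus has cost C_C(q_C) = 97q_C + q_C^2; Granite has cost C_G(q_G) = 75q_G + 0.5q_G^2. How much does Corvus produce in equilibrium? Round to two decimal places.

19.65

Corvus's profit: π_C = (282 - 2Q)q_C - (97q_C + q_C²). Setting ∂π_C/∂q_C = 0: 185 - 6q_C - 2(q_G) = 0.
Granite's first-order condition: 207 - 5q_G - 2(q_C) = 0.
Rearranging gives the reaction functions q_C = (185 - 2q_G)/6 and q_G = (207 - 2q_C)/5.
Solving the pair: q_C = 511/26, q_G = 436/13.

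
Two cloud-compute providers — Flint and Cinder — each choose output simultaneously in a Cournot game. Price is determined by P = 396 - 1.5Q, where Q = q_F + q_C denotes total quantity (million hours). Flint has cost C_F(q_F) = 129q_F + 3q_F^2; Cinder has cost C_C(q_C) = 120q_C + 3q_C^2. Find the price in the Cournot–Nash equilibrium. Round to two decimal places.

Flint's profit: π_F = (396 - 1.5Q)q_F - (129q_F + 3q_F²). Setting ∂π_F/∂q_F = 0: 267 - 9q_F - (3/2)(q_C) = 0.
Cinder's first-order condition: 276 - 9q_C - (3/2)(q_F) = 0.
Best responses: q_F = (267 - (3/2)q_C)/9, q_C = (276 - (3/2)q_F)/9.
Substituting one into the other gives q_F = 884/35 and q_C = 926/35.
Total output Q = 362/7, so price P = 396 - (3/2)·(362/7) = 318.4286.

318.43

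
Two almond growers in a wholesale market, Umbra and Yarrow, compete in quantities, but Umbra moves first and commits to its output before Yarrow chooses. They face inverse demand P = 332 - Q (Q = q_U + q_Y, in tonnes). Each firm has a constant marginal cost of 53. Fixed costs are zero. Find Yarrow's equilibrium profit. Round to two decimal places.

The follower Yarrow best-responds to any q_U: π_Y = (332 - Q)q_Y - 53q_Y.
∂π_Y/∂q_Y = 279 - q_U - 2q_Y = 0 gives the reaction function q_Y = (279 - q_U)/2.
Umbra substitutes q_Y(q_U) into its own profit: π_U = q_U(332 - q_U - (279 - q_U)/2) - 53q_U = (385/2 - (1/2)q_U)q_U - 53q_U.
Maximising: ∂π_U/∂q_U = 279/2 - q_U = 0, giving q_U = 279/2.
Then q_Y = (279 - 279/2)/2 = 279/4.
Price P = 332 - 837/4 = 491/4.
Yarrow's profit: (491/4 - 53)·(279/4) = 4865.0625.

4865.06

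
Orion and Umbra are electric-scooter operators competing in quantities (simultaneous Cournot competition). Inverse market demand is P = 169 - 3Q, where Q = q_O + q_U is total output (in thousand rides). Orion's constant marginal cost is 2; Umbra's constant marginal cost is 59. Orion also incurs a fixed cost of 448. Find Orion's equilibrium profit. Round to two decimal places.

1410.37

Orion's profit: π_O = (169 - 3Q)q_O - (2q_O). Setting ∂π_O/∂q_O = 0: 167 - 6q_O - 3(q_U) = 0.
Umbra's first-order condition: 110 - 6q_U - 3(q_O) = 0.
Rearranging gives the reaction functions q_O = (167 - 3q_U)/6 and q_U = (110 - 3q_O)/6.
Substituting one into the other gives q_O = 224/9 and q_U = 53/9.
Price P = 169 - 3·(277/9) = 230/3.
Orion's profit: (230/3 - 2)·(224/9) - 448 = 1410.3704.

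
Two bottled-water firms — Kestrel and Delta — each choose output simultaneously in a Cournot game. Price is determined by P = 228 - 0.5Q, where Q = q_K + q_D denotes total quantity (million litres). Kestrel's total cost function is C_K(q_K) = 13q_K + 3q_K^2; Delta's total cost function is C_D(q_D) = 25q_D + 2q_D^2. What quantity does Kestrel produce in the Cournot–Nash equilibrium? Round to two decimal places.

28.01

Kestrel's profit: π_K = (228 - 0.5Q)q_K - (13q_K + 3q_K²). Setting ∂π_K/∂q_K = 0: 215 - 7q_K - (1/2)(q_D) = 0.
Delta's profit: π_D = (228 - 0.5Q)q_D - (25q_D + 2q_D²). Setting ∂π_D/∂q_D = 0: 203 - 5q_D - (1/2)(q_K) = 0.
Rearranging gives the reaction functions q_K = (215 - (1/2)q_D)/7 and q_D = (203 - (1/2)q_K)/5.
Substituting one into the other gives q_K = 28.0144 and q_D = 37.7986.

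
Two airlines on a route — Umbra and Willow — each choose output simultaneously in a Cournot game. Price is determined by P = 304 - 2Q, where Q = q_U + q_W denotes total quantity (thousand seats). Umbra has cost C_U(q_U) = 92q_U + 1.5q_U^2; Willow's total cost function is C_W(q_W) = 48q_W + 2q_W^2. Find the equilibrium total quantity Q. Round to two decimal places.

49.08

Umbra's profit: π_U = (304 - 2Q)q_U - (92q_U + (3/2)q_U²). Setting ∂π_U/∂q_U = 0: 212 - 7q_U - 2(q_W) = 0.
Willow's first-order condition: 256 - 8q_W - 2(q_U) = 0.
Best responses: q_U = (212 - 2q_W)/7, q_W = (256 - 2q_U)/8.
Substituting one into the other gives q_U = 296/13 and q_W = 342/13.
Total output Q = 296/13 + 342/13 = 638/13.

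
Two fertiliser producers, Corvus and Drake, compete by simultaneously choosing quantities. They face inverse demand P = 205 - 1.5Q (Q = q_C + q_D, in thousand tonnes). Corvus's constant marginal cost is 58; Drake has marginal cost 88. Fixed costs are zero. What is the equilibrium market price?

117

Corvus's profit: π_C = (205 - 1.5Q)q_C - (58q_C). Setting ∂π_C/∂q_C = 0: 147 - 3q_C - (3/2)(q_D) = 0.
Drake's profit: π_D = (205 - 1.5Q)q_D - (88q_D). Setting ∂π_D/∂q_D = 0: 117 - 3q_D - (3/2)(q_C) = 0.
So q_C = (147 - (3/2)q_D)/3 and q_D = (117 - (3/2)q_C)/3.
Solving the pair: q_C = 118/3, q_D = 58/3.
Total output Q = 176/3, so price P = 205 - (3/2)·(176/3) = 117.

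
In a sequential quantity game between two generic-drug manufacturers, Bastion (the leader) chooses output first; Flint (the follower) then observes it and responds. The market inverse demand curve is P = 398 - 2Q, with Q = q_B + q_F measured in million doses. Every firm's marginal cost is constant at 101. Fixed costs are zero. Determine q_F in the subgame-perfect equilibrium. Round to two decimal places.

37.13

Solve by backward induction. Given q_B, the follower Flint maximises π_F = (398 - 2q_B - 2q_F)q_F - 101q_F.
Setting the follower's marginal profit to zero, 297 - 2q_B - 4q_F = 0, i.e. q_F = (297 - 2q_B)/4.
The leader anticipates this reaction. Substituting into P = 398 - 2Q gives P = 499/2 - q_B, so π_B = (499/2 - q_B)q_B - 101q_B.
Maximising: ∂π_B/∂q_B = 297/2 - 2q_B = 0, giving q_B = 297/4.
Then q_F = (297 - 2·(297/4))/4 = 297/8.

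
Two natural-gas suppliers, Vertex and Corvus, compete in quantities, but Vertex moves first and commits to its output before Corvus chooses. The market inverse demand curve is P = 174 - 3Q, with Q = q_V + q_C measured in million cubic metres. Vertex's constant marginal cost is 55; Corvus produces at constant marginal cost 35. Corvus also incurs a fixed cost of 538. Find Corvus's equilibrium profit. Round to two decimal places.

The follower Corvus best-responds to any q_V: π_C = (174 - 3Q)q_C - 35q_C.
Setting the follower's marginal profit to zero, 139 - 3q_V - 6q_C = 0, i.e. q_C = (139 - 3q_V)/6.
Vertex substitutes q_C(q_V) into its own profit: π_V = q_V(174 - 3q_V - (139 - 3q_V)/2) - 55q_V = (209/2 - (3/2)q_V)q_V - 55q_V.
Leader FOC: 99/2 - 3q_V = 0, so q_V = 33/2.
Then q_C = (139 - 3·(33/2))/6 = 179/12.
Price P = 174 - 3·(377/12) = 319/4.
Corvus's profit: (319/4 - 35)·(179/12) - 538 = 129.5208.

129.52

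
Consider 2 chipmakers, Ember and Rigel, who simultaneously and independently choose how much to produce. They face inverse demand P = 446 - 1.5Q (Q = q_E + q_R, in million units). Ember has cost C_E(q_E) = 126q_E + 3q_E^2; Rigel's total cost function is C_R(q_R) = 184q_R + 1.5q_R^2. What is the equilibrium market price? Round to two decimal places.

347.30

Ember's profit: π_E = (446 - 1.5Q)q_E - (126q_E + 3q_E²). Setting ∂π_E/∂q_E = 0: 320 - 9q_E - (3/2)(q_R) = 0.
Rigel's profit: π_R = (446 - 1.5Q)q_R - (184q_R + (3/2)q_R²). Setting ∂π_R/∂q_R = 0: 262 - 6q_R - (3/2)(q_E) = 0.
Best responses: q_E = (320 - (3/2)q_R)/9, q_R = (262 - (3/2)q_E)/6.
Solving the pair: q_E = 29.5072, q_R = 36.2899.
Total output Q = 65.7971, so price P = 446 - (3/2)·65.7971 = 347.3043.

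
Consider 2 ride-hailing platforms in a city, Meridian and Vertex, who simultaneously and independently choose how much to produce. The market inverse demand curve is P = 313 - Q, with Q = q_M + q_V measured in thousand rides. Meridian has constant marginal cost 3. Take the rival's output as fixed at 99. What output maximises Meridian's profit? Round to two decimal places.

105.50

With the rival's output fixed at 99, Meridian's profit is π_M = (313 - 99 - q_M)q_M - (3q_M) = (214 - q_M)q_M - (3q_M).
∂π_M/∂q_M = 211 - 2q_M = 0, so q_M = 211/2.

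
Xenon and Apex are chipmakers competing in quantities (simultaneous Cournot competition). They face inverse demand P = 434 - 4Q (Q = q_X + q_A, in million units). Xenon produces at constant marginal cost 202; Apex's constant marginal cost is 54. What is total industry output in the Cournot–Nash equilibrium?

51

Xenon's profit: π_X = (434 - 4Q)q_X - (202q_X). Setting ∂π_X/∂q_X = 0: 232 - 8q_X - 4(q_A) = 0.
Apex's profit: π_A = (434 - 4Q)q_A - (54q_A). Setting ∂π_A/∂q_A = 0: 380 - 8q_A - 4(q_X) = 0.
Rearranging gives the reaction functions q_X = (232 - 4q_A)/8 and q_A = (380 - 4q_X)/8.
Solving the pair: q_X = 7, q_A = 44.
Total output Q = 7 + 44 = 51.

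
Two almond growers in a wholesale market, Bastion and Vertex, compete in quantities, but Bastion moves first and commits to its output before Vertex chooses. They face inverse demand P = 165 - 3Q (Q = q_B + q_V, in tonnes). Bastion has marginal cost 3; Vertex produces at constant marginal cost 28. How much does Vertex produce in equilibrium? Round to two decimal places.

7.25

The follower Vertex best-responds to any q_B: π_V = (165 - 3Q)q_V - 28q_V.
Setting the follower's marginal profit to zero, 137 - 3q_B - 6q_V = 0, i.e. q_V = (137 - 3q_B)/6.
The leader anticipates this reaction. Substituting into P = 165 - 3Q gives P = 193/2 - (3/2)q_B, so π_B = (193/2 - (3/2)q_B)q_B - 3q_B.
Leader FOC: 187/2 - 3q_B = 0, so q_B = 187/6.
Then q_V = (137 - 3·(187/6))/6 = 29/4.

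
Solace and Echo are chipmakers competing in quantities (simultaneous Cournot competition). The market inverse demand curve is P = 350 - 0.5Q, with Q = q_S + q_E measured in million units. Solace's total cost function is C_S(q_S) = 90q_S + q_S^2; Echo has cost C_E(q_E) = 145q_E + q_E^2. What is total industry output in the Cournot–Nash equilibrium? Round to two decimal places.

Solace's profit: π_S = (350 - 0.5Q)q_S - (90q_S + q_S²). Setting ∂π_S/∂q_S = 0: 260 - 3q_S - (1/2)(q_E) = 0.
Echo's profit: π_E = (350 - 0.5Q)q_E - (145q_E + q_E²). Setting ∂π_E/∂q_E = 0: 205 - 3q_E - (1/2)(q_S) = 0.
Best responses: q_S = (260 - (1/2)q_E)/3, q_E = (205 - (1/2)q_S)/3.
Substituting one into the other gives q_S = 542/7 and q_E = 388/7.
Total output Q = 542/7 + 388/7 = 930/7.

132.86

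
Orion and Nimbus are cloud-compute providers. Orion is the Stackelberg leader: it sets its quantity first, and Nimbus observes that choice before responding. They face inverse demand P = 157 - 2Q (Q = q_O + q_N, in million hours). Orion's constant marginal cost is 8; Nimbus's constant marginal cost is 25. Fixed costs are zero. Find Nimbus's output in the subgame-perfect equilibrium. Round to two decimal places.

12.25

Solve by backward induction. Given q_O, the follower Nimbus maximises π_N = (157 - 2q_O - 2q_N)q_N - 25q_N.
∂π_N/∂q_N = 132 - 2q_O - 4q_N = 0 gives the reaction function q_N = (132 - 2q_O)/4.
The leader anticipates this reaction. Substituting into P = 157 - 2Q gives P = 91 - q_O, so π_O = (91 - q_O)q_O - 8q_O.
Maximising: ∂π_O/∂q_O = 83 - 2q_O = 0, giving q_O = 83/2.
Then q_N = (132 - 2·(83/2))/4 = 49/4.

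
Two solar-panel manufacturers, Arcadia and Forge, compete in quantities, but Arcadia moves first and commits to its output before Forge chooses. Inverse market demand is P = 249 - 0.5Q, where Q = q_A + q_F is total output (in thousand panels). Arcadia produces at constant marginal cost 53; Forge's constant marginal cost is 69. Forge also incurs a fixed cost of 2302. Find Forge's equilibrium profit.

436

The follower Forge best-responds to any q_A: π_F = (249 - 0.5Q)q_F - 69q_F.
∂π_F/∂q_F = 180 - (1/2)q_A - q_F = 0 gives the reaction function q_F = (180 - (1/2)q_A).
Arcadia substitutes q_F(q_A) into its own profit: π_A = q_A(249 - (1/2)q_A - (180 - (1/2)q_A)/2) - 53q_A = (159 - (1/4)q_A)q_A - 53q_A.
Leader FOC: 106 - (1/2)q_A = 0, so q_A = 212.
Then q_F = (180 - (1/2)·212) = 74.
Price P = 249 - (1/2)·286 = 106.
Forge's profit: (106 - 69)·74 - 2302 = 436.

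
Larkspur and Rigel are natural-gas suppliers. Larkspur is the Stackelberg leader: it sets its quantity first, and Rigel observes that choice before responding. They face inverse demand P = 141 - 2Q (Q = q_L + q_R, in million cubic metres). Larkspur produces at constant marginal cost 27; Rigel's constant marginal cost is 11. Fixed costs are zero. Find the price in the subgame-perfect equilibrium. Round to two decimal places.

The follower Rigel best-responds to any q_L: π_R = (141 - 2Q)q_R - 11q_R.
Follower FOC: 130 - 2q_L - 4q_R = 0, so q_R(q_L) = (130 - 2q_L)/4.
Larkspur substitutes q_R(q_L) into its own profit: π_L = q_L(141 - 2q_L - (130 - 2q_L)/2) - 27q_L = (76 - q_L)q_L - 27q_L.
Leader FOC: 49 - 2q_L = 0, so q_L = 49/2.
Then q_R = (130 - 2·(49/2))/4 = 81/4.
Total output Q = 179/4, so price P = 141 - 2·(179/4) = 103/2.

51.50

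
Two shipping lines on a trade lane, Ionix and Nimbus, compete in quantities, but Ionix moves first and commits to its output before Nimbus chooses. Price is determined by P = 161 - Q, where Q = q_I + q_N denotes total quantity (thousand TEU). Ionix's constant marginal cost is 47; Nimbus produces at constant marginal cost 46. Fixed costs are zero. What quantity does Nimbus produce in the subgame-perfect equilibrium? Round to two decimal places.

The follower Nimbus best-responds to any q_I: π_N = (161 - Q)q_N - 46q_N.
Setting the follower's marginal profit to zero, 115 - q_I - 2q_N = 0, i.e. q_N = (115 - q_I)/2.
Ionix substitutes q_N(q_I) into its own profit: π_I = q_I(161 - q_I - (115 - q_I)/2) - 47q_I = (207/2 - (1/2)q_I)q_I - 47q_I.
Maximising: ∂π_I/∂q_I = 113/2 - q_I = 0, giving q_I = 113/2.
Then q_N = (115 - 113/2)/2 = 117/4.

29.25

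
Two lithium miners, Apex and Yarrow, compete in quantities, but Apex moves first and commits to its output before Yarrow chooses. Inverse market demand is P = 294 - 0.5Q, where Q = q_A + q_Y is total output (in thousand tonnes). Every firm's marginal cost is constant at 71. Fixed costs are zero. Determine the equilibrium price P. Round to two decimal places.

Solve by backward induction. Given q_A, the follower Yarrow maximises π_Y = (294 - (1/2)q_A - (1/2)q_Y)q_Y - 71q_Y.
Follower FOC: 223 - (1/2)q_A - q_Y = 0, so q_Y(q_A) = (223 - (1/2)q_A).
Apex substitutes q_Y(q_A) into its own profit: π_A = q_A(294 - (1/2)q_A - (223 - (1/2)q_A)/2) - 71q_A = (365/2 - (1/4)q_A)q_A - 71q_A.
The leader's first-order condition 223/2 - (1/2)q_A = 0 yields q_A = 223.
Then q_Y = (223 - (1/2)·223) = 223/2.
Total output Q = 669/2, so price P = 294 - (1/2)·(669/2) = 507/4.

126.75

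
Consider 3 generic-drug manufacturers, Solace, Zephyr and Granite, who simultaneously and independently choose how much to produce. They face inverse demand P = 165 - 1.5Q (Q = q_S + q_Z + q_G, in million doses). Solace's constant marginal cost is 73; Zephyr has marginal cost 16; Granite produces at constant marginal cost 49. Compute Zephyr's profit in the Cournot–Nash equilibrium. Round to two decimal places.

2380.04

Solace's profit: π_S = (165 - 1.5Q)q_S - (73q_S). Setting ∂π_S/∂q_S = 0: 92 - 3q_S - (3/2)(q_Z + q_G) = 0.
Zephyr's first-order condition: 149 - 3q_Z - (3/2)(q_S + q_G) = 0.
Granite's profit: π_G = (165 - 1.5Q)q_G - (49q_G). Setting ∂π_G/∂q_G = 0: 116 - 3q_G - (3/2)(q_S + q_Z) = 0.
Adding the 3 conditions: 357 − 3Q − 3Q = 0, i.e. Q = 119/2.
Back-substituting: q_S = (92 − 357/4)/(3/2) = 11/6, q_Z = (149 − 357/4)/(3/2) = 239/6, q_G = (116 − 357/4)/(3/2) = 107/6.
Price P = 165 - (3/2)·(119/2) = 303/4.
Zephyr's profit: (303/4 - 16)·(239/6) = 2380.0417.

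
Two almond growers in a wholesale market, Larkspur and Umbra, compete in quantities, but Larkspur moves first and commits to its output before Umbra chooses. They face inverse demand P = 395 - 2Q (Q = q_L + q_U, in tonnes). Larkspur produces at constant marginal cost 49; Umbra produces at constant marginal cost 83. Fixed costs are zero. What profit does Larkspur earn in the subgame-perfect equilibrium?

Solve by backward induction. Given q_L, the follower Umbra maximises π_U = (395 - 2q_L - 2q_U)q_U - 83q_U.
Follower FOC: 312 - 2q_L - 4q_U = 0, so q_U(q_L) = (312 - 2q_L)/4.
The leader anticipates this reaction. Substituting into P = 395 - 2Q gives P = 239 - q_L, so π_L = (239 - q_L)q_L - 49q_L.
Leader FOC: 190 - 2q_L = 0, so q_L = 95.
Then q_U = (312 - 2·95)/4 = 61/2.
Price P = 395 - 2·(251/2) = 144.
Larkspur's profit: (144 - 49)·95 = 9025.

9025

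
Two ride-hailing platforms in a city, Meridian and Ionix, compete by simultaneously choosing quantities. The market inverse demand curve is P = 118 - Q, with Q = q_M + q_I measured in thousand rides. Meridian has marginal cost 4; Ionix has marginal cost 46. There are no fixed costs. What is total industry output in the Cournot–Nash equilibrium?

62

Meridian's profit: π_M = (118 - Q)q_M - (4q_M). Setting ∂π_M/∂q_M = 0: 114 - 2q_M - (q_I) = 0.
Ionix's first-order condition: 72 - 2q_I - (q_M) = 0.
So q_M = (114 - q_I)/2 and q_I = (72 - q_M)/2.
Solving the pair: q_M = 52, q_I = 10.
Total output Q = 52 + 10 = 62.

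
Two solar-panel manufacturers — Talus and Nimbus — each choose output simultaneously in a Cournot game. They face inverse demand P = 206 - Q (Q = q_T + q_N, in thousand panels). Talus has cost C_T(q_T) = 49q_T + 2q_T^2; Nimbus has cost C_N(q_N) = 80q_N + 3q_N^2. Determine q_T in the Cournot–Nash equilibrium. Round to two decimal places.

Talus's profit: π_T = (206 - Q)q_T - (49q_T + 2q_T²). Setting ∂π_T/∂q_T = 0: 157 - 6q_T - (q_N) = 0.
Nimbus's profit: π_N = (206 - Q)q_N - (80q_N + 3q_N²). Setting ∂π_N/∂q_N = 0: 126 - 8q_N - (q_T) = 0.
So q_T = (157 - q_N)/6 and q_N = (126 - q_T)/8.
Substituting one into the other gives q_T = 1130/47 and q_N = 599/47.

24.04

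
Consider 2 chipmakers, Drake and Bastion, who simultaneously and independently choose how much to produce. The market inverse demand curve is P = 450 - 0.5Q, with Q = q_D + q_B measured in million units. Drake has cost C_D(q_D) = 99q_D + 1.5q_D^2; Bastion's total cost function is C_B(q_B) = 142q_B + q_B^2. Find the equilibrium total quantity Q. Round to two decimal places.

166.43

Drake's profit: π_D = (450 - 0.5Q)q_D - (99q_D + (3/2)q_D²). Setting ∂π_D/∂q_D = 0: 351 - 4q_D - (1/2)(q_B) = 0.
Bastion's profit: π_B = (450 - 0.5Q)q_B - (142q_B + q_B²). Setting ∂π_B/∂q_B = 0: 308 - 3q_B - (1/2)(q_D) = 0.
So q_D = (351 - (1/2)q_B)/4 and q_B = (308 - (1/2)q_D)/3.
Solving the pair: q_D = 76.5106, q_B = 89.9149.
Total output Q = 76.5106 + 89.9149 = 166.4255.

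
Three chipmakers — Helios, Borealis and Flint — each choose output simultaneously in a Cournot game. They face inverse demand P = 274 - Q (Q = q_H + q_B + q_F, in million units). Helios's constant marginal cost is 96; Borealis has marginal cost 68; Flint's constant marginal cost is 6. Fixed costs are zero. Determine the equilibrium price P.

111

Helios's profit: π_H = (274 - Q)q_H - (96q_H). Setting ∂π_H/∂q_H = 0: 178 - 2q_H - (q_B + q_F) = 0.
Borealis's first-order condition: 206 - 2q_B - (q_H + q_F) = 0.
Flint's profit: π_F = (274 - Q)q_F - (6q_F). Setting ∂π_F/∂q_F = 0: 268 - 2q_F - (q_H + q_B) = 0.
Adding the 3 first-order conditions: 652 − 4Q = 0, so Q = 163.
Back-substituting: q_H = (178 − 163) = 15, q_B = (206 − 163) = 43, q_F = (268 − 163) = 105.
Total output Q = 163, so price P = 274 - 163 = 111.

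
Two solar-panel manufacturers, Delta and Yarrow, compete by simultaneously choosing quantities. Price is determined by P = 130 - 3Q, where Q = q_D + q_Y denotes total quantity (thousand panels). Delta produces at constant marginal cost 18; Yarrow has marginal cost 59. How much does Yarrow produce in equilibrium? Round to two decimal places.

3.33

Delta's profit: π_D = (130 - 3Q)q_D - (18q_D). Setting ∂π_D/∂q_D = 0: 112 - 6q_D - 3(q_Y) = 0.
Yarrow's profit: π_Y = (130 - 3Q)q_Y - (59q_Y). Setting ∂π_Y/∂q_Y = 0: 71 - 6q_Y - 3(q_D) = 0.
Best responses: q_D = (112 - 3q_Y)/6, q_Y = (71 - 3q_D)/6.
Solving the pair: q_D = 17, q_Y = 10/3.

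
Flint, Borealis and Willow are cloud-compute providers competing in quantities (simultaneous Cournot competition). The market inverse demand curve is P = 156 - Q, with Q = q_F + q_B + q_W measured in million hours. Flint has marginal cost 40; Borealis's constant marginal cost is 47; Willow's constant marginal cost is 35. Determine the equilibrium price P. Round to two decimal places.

69.50

Flint's profit: π_F = (156 - Q)q_F - (40q_F). Setting ∂π_F/∂q_F = 0: 116 - 2q_F - (q_B + q_W) = 0.
Borealis's first-order condition: 109 - 2q_B - (q_F + q_W) = 0.
Willow's profit: π_W = (156 - Q)q_W - (35q_W). Setting ∂π_W/∂q_W = 0: 121 - 2q_W - (q_F + q_B) = 0.
Adding the 3 conditions: 346 − 2Q − 2Q = 0, i.e. Q = 173/2.
Back-substituting: q_F = (116 − 173/2) = 59/2, q_B = (109 − 173/2) = 45/2, q_W = (121 − 173/2) = 69/2.
Total output Q = 173/2, so price P = 156 - 173/2 = 139/2.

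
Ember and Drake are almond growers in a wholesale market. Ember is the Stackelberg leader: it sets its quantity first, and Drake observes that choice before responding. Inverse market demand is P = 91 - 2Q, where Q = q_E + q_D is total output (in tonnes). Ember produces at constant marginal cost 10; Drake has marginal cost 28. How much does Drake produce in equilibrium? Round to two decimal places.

The follower Drake best-responds to any q_E: π_D = (91 - 2Q)q_D - 28q_D.
Follower FOC: 63 - 2q_E - 4q_D = 0, so q_D(q_E) = (63 - 2q_E)/4.
The leader anticipates this reaction. Substituting into P = 91 - 2Q gives P = 119/2 - q_E, so π_E = (119/2 - q_E)q_E - 10q_E.
Maximising: ∂π_E/∂q_E = 99/2 - 2q_E = 0, giving q_E = 99/4.
Then q_D = (63 - 2·(99/4))/4 = 27/8.

3.38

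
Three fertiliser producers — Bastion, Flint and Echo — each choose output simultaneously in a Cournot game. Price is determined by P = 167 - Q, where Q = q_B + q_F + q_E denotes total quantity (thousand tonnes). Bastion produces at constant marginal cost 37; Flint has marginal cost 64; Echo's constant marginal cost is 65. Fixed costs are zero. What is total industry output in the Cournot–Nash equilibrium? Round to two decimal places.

83.75

Bastion's profit: π_B = (167 - Q)q_B - (37q_B). Setting ∂π_B/∂q_B = 0: 130 - 2q_B - (q_F + q_E) = 0.
Flint's profit: π_F = (167 - Q)q_F - (64q_F). Setting ∂π_F/∂q_F = 0: 103 - 2q_F - (q_B + q_E) = 0.
Echo's first-order condition: 102 - 2q_E - (q_B + q_F) = 0.
Adding the 3 conditions: 335 − 2Q − 2Q = 0, i.e. Q = 335/4.
Back-substituting: q_B = (130 − 335/4) = 185/4, q_F = (103 − 335/4) = 77/4, q_E = (102 − 335/4) = 73/4.
Total output Q = 185/4 + 77/4 + 73/4 = 335/4.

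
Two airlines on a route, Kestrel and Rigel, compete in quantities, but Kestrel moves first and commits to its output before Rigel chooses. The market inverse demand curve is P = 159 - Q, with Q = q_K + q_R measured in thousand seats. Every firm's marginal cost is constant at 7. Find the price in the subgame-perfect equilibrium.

45

Solve by backward induction. Given q_K, the follower Rigel maximises π_R = (159 - q_K - q_R)q_R - 7q_R.
∂π_R/∂q_R = 152 - q_K - 2q_R = 0 gives the reaction function q_R = (152 - q_K)/2.
The leader anticipates this reaction. Substituting into P = 159 - Q gives P = 83 - (1/2)q_K, so π_K = (83 - (1/2)q_K)q_K - 7q_K.
Leader FOC: 76 - q_K = 0, so q_K = 76.
Then q_R = (152 - 76)/2 = 38.
Total output Q = 114, so price P = 159 - 114 = 45.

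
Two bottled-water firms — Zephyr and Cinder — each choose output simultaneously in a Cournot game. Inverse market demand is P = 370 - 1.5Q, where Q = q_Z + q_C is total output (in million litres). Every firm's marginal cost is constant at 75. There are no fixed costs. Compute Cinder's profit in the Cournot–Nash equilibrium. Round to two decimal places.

Each firm earns π_i = (370 - 1.5Q)q_i - 75q_i.
First-order condition (treating rivals' output as given): 295 - 3q_i - (3/2)q_j = 0.
With identical firms every q_j equals q_i, so q_j = q_i and 295 = (9/2)q_i, giving q_i = 590/9.
Price P = 370 - (3/2)·(1180/9) = 520/3.
Cinder's profit: (520/3 - 75)·(590/9) = 6446.2963.

6446.30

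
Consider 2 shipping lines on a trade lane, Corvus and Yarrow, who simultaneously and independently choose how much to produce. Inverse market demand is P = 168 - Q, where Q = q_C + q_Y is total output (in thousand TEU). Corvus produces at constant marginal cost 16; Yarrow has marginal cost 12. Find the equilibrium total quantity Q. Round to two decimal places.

102.67

Corvus's profit: π_C = (168 - Q)q_C - (16q_C). Setting ∂π_C/∂q_C = 0: 152 - 2q_C - (q_Y) = 0.
Yarrow's first-order condition: 156 - 2q_Y - (q_C) = 0.
Best responses: q_C = (152 - q_Y)/2, q_Y = (156 - q_C)/2.
Solving the pair: q_C = 148/3, q_Y = 160/3.
Total output Q = 148/3 + 160/3 = 308/3.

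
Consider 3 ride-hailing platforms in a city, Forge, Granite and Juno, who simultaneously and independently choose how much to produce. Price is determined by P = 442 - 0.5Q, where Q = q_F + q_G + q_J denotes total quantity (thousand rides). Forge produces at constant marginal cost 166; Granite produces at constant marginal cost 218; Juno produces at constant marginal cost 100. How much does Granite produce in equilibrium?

Forge's profit: π_F = (442 - 0.5Q)q_F - (166q_F). Setting ∂π_F/∂q_F = 0: 276 - q_F - (1/2)(q_G + q_J) = 0.
Granite's first-order condition: 224 - q_G - (1/2)(q_F + q_J) = 0.
Juno's first-order condition: 342 - q_J - (1/2)(q_F + q_G) = 0.
Adding the 3 first-order conditions: 842 − 2Q = 0, so Q = 421.
Back-substituting: q_F = (276 − 421/2)/(1/2) = 131, q_G = (224 − 421/2)/(1/2) = 27, q_J = (342 − 421/2)/(1/2) = 263.

27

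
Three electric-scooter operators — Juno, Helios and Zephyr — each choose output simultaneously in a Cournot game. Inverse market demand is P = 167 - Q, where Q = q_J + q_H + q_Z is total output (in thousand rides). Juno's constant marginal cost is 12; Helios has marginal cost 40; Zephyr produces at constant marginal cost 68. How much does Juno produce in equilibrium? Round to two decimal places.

Juno's profit: π_J = (167 - Q)q_J - (12q_J). Setting ∂π_J/∂q_J = 0: 155 - 2q_J - (q_H + q_Z) = 0.
Helios's profit: π_H = (167 - Q)q_H - (40q_H). Setting ∂π_H/∂q_H = 0: 127 - 2q_H - (q_J + q_Z) = 0.
Zephyr's profit: π_Z = (167 - Q)q_Z - (68q_Z). Setting ∂π_Z/∂q_Z = 0: 99 - 2q_Z - (q_J + q_H) = 0.
Adding the 3 first-order conditions: 381 − 4Q = 0, so Q = 381/4.
Back-substituting: q_J = (155 − 381/4) = 239/4, q_H = (127 − 381/4) = 127/4, q_Z = (99 − 381/4) = 15/4.

59.75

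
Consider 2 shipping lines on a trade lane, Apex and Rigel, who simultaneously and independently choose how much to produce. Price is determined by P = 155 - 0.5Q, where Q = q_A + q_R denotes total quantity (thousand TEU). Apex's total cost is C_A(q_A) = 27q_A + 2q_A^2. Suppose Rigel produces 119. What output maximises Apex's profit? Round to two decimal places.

With the rival's output fixed at 119, Apex's profit is π_A = (155 - (1/2)·119 - (1/2)q_A)q_A - (27q_A + 2q_A²) = (191/2 - (1/2)q_A)q_A - (27q_A + 2q_A²).
∂π_A/∂q_A = 137/2 - 5q_A = 0, so q_A = 137/10.

13.70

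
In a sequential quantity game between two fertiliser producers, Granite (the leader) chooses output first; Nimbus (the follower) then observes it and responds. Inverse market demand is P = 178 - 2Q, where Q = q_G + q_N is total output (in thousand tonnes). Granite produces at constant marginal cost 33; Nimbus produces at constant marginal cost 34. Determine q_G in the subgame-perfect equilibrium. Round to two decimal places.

The follower Nimbus best-responds to any q_G: π_N = (178 - 2Q)q_N - 34q_N.
Setting the follower's marginal profit to zero, 144 - 2q_G - 4q_N = 0, i.e. q_N = (144 - 2q_G)/4.
The leader anticipates this reaction. Substituting into P = 178 - 2Q gives P = 106 - q_G, so π_G = (106 - q_G)q_G - 33q_G.
The leader's first-order condition 73 - 2q_G = 0 yields q_G = 73/2.
Then q_N = (144 - 2·(73/2))/4 = 71/4.

36.50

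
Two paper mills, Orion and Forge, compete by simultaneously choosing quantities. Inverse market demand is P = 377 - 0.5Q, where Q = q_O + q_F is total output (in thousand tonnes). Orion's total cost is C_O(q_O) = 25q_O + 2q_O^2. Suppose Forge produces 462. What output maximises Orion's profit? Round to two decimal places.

With the rival's output fixed at 462, Orion's profit is π_O = (377 - (1/2)·462 - (1/2)q_O)q_O - (25q_O + 2q_O²) = (146 - (1/2)q_O)q_O - (25q_O + 2q_O²).
∂π_O/∂q_O = 121 - 5q_O = 0, so q_O = 121/5.

24.20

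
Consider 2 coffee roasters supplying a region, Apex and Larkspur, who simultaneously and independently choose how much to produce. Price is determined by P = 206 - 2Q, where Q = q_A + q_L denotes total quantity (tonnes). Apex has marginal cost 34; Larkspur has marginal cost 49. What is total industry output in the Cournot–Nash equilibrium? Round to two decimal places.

54.83

Apex's profit: π_A = (206 - 2Q)q_A - (34q_A). Setting ∂π_A/∂q_A = 0: 172 - 4q_A - 2(q_L) = 0.
Larkspur's profit: π_L = (206 - 2Q)q_L - (49q_L). Setting ∂π_L/∂q_L = 0: 157 - 4q_L - 2(q_A) = 0.
Rearranging gives the reaction functions q_A = (172 - 2q_L)/4 and q_L = (157 - 2q_A)/4.
Substituting one into the other gives q_A = 187/6 and q_L = 71/3.
Total output Q = 187/6 + 71/3 = 329/6.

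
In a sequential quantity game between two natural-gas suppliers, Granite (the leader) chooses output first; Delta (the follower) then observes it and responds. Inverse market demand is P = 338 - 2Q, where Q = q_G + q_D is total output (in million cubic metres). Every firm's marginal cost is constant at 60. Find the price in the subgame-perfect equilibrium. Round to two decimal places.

129.50

Solve by backward induction. Given q_G, the follower Delta maximises π_D = (338 - 2q_G - 2q_D)q_D - 60q_D.
∂π_D/∂q_D = 278 - 2q_G - 4q_D = 0 gives the reaction function q_D = (278 - 2q_G)/4.
Granite substitutes q_D(q_G) into its own profit: π_G = q_G(338 - 2q_G - (278 - 2q_G)/2) - 60q_G = (199 - q_G)q_G - 60q_G.
Leader FOC: 139 - 2q_G = 0, so q_G = 139/2.
Then q_D = (278 - 2·(139/2))/4 = 139/4.
Total output Q = 417/4, so price P = 338 - 2·(417/4) = 259/2.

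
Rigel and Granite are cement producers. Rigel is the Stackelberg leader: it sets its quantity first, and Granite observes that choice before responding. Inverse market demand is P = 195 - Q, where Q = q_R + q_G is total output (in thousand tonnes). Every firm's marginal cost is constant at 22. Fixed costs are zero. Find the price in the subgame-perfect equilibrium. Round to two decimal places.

65.25

Solve by backward induction. Given q_R, the follower Granite maximises π_G = (195 - q_R - q_G)q_G - 22q_G.
∂π_G/∂q_G = 173 - q_R - 2q_G = 0 gives the reaction function q_G = (173 - q_R)/2.
Rigel substitutes q_G(q_R) into its own profit: π_R = q_R(195 - q_R - (173 - q_R)/2) - 22q_R = (217/2 - (1/2)q_R)q_R - 22q_R.
Leader FOC: 173/2 - q_R = 0, so q_R = 173/2.
Then q_G = (173 - 173/2)/2 = 173/4.
Total output Q = 519/4, so price P = 195 - 519/4 = 261/4.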